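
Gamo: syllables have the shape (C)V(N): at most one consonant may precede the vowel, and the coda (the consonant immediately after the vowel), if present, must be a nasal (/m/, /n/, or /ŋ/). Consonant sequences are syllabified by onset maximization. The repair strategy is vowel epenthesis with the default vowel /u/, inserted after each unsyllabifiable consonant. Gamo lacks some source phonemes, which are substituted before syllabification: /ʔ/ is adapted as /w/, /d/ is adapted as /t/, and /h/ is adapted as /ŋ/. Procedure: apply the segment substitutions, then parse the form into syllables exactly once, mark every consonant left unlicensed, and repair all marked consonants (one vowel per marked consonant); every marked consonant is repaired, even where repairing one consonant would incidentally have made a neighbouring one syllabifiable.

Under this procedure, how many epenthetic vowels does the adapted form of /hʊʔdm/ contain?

3

After substitution the input is /ŋʊwtm/.
The unsyllabifiable consonants are /w/, /t/, /m/; each receives one epenthetic vowel.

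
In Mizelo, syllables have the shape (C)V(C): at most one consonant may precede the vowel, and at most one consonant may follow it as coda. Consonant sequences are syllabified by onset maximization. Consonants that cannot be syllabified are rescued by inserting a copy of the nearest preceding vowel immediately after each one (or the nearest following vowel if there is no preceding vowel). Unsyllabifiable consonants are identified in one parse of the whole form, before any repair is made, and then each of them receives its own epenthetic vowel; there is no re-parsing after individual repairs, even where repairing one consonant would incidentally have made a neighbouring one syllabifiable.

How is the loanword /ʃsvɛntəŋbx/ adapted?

Under (C)V(C), the unsyllabifiable consonants are /ʃ/, /s/, /b/, /x/ (at most one coda consonant is licensed; onsets are limited to one consonant).
Epenthesis after each stranded consonant: /ʃ/ → /ʃɛ/, /s/ → /sɛ/, /b/ → /bə/, /x/ → /xə/.

ʃɛsɛvɛntəŋbəxə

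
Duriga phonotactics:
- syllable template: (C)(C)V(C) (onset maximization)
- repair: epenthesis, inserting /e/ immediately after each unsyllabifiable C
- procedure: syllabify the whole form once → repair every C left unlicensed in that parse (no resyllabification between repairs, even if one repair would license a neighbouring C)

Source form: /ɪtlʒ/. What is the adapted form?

ɪtleʒe

Syllabifying with onset maximization leaves /l/, /ʒ/ stranded (at most one coda consonant is licensed; onsets may contain at most 2 consonants).
Each unlicensed consonant becomes the onset of a new syllable: /l/ → /le/, /ʒ/ → /ʒe/.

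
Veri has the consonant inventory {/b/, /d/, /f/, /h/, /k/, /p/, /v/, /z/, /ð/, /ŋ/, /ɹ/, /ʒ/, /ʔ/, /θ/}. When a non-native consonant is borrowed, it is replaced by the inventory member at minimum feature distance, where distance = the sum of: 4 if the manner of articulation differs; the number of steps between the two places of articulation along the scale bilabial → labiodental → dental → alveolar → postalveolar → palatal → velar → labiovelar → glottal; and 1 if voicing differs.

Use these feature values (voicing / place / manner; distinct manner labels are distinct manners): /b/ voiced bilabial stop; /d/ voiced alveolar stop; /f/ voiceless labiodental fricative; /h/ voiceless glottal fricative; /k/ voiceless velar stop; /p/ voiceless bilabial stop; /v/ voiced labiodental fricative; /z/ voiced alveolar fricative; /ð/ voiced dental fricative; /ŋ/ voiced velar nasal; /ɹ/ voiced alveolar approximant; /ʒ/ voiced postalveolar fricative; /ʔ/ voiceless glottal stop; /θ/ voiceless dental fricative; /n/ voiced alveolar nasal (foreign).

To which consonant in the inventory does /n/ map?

/ŋ/ is closest: same manner (nasal), place distance 3 (alveolar→velar), same voicing; total 3. Next closest is /d/ at distance 4.

ŋ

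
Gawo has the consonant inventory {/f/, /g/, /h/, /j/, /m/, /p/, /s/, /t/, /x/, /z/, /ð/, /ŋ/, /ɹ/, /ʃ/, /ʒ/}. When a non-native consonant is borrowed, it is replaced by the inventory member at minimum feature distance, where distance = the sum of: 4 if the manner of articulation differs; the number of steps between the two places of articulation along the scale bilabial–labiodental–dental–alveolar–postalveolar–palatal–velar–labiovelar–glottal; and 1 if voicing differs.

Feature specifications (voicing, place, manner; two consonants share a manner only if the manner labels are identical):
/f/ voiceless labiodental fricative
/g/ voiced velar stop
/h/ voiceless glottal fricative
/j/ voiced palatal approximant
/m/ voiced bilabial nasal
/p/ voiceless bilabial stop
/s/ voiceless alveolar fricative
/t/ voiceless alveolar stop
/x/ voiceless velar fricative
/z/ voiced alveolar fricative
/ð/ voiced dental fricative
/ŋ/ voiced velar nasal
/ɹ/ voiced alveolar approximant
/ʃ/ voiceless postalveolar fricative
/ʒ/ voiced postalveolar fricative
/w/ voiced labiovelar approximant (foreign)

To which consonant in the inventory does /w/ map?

j

/j/ is closest: same manner (approximant), place distance 2 (labiovelar→palatal), same voicing; total 2. Next closest is /ɹ/ at distance 4.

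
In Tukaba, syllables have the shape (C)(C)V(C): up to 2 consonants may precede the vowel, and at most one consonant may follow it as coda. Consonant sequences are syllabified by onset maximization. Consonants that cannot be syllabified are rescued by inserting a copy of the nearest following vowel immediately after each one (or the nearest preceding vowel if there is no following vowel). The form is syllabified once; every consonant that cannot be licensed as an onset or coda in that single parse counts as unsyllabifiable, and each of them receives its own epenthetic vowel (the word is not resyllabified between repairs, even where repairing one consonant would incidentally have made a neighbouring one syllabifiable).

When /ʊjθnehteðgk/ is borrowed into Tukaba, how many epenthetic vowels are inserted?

2

The unsyllabifiable consonants are /g/, /k/; each receives one epenthetic vowel.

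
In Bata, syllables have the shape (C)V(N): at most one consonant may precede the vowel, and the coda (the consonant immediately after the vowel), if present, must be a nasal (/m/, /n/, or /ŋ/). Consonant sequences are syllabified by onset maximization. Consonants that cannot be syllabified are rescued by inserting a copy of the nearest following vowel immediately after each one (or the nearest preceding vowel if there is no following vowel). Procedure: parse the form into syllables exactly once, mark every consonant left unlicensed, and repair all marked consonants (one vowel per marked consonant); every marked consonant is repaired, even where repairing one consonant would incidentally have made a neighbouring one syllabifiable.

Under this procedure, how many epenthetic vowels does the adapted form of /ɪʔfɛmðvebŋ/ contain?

The unsyllabifiable consonants are /ʔ/, /ð/, /b/, /ŋ/; each receives one epenthetic vowel.

4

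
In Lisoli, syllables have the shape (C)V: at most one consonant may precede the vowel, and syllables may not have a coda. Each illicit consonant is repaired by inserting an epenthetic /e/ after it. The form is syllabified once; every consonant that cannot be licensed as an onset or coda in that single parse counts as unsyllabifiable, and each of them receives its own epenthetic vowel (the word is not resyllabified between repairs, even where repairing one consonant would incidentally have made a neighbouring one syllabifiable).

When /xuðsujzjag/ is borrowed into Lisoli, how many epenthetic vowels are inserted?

4

The unsyllabifiable consonants are /ð/, /j/, /z/, /g/; each receives one epenthetic vowel.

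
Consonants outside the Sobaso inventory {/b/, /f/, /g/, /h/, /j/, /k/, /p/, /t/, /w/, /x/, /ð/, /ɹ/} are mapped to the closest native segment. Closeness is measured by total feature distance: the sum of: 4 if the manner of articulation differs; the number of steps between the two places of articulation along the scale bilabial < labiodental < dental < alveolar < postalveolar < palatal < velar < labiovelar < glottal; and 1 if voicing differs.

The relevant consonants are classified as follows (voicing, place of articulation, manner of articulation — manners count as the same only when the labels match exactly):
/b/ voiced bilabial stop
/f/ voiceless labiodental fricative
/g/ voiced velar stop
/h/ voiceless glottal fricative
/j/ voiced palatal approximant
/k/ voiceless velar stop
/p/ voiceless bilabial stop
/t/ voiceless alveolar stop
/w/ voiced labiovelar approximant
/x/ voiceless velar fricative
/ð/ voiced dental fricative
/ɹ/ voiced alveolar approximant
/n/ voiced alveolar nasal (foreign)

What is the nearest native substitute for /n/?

/ɹ/ is closest: manner differs (nasal→approximant, +4), place distance 0 (alveolar→alveolar), same voicing; total 4. Next closest is /t/ at distance 5.

ɹ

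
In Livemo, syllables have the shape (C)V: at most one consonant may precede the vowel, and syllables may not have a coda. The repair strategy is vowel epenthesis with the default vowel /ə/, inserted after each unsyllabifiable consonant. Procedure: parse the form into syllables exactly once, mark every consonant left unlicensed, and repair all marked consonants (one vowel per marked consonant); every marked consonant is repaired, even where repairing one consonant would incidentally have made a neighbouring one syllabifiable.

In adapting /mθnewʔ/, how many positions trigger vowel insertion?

4

The unsyllabifiable consonants are /m/, /θ/, /w/, /ʔ/; each receives one epenthetic vowel.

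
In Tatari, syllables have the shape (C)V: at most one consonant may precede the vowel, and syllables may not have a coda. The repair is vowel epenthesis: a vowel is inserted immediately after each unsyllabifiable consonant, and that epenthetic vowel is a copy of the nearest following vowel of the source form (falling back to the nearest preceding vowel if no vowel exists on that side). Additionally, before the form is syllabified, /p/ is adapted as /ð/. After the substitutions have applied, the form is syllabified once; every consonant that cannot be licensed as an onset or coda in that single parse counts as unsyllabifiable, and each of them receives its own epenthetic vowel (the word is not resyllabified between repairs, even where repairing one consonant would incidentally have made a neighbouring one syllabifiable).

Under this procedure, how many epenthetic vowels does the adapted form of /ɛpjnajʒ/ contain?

After substitution the input is /ɛðjnajʒ/.
The unsyllabifiable consonants are /ð/, /j/, /j/, /ʒ/; each receives one epenthetic vowel.

4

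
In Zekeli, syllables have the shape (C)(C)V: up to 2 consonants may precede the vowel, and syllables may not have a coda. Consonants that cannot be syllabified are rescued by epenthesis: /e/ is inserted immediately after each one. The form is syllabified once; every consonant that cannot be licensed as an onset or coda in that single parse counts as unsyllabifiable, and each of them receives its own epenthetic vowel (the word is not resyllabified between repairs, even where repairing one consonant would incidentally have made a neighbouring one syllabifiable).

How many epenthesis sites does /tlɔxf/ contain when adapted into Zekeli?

2

The unsyllabifiable consonants are /x/, /f/; each receives one epenthetic vowel.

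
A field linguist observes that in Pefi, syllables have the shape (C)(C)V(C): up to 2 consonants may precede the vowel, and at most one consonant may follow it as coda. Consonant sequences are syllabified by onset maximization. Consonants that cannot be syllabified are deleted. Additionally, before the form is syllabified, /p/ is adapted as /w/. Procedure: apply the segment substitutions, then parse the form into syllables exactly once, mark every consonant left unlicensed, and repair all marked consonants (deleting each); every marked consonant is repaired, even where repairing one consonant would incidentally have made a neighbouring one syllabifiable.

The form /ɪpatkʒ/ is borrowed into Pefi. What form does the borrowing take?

Substitution: /p/ → /w/, giving /ɪwatkʒ/.
The consonants /k/, /ʒ/ cannot be parsed into a legal (C)(C)V(C) syllable (at most one coda consonant is licensed; onsets may contain at most 2 consonants).
Deletion applies to /k/, /ʒ/.

ɪwat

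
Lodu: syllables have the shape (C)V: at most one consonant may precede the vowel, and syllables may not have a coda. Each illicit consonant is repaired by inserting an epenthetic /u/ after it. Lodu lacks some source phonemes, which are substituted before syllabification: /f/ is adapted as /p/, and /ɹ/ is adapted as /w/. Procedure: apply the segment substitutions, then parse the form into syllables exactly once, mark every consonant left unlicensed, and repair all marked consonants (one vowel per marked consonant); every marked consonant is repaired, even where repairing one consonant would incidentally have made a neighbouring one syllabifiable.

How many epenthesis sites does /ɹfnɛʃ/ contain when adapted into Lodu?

After substitution the input is /wpnɛʃ/.
The unsyllabifiable consonants are /w/, /p/, /ʃ/; each receives one epenthetic vowel.

3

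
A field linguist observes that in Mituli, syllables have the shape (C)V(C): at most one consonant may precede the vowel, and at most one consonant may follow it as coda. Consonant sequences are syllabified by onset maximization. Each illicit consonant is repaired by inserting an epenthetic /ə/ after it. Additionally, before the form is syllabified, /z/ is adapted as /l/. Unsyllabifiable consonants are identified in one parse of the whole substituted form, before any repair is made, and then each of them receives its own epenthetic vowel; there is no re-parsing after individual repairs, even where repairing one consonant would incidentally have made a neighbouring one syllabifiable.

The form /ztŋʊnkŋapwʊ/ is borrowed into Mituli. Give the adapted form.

Substitution: /z/ → /l/, giving /ltŋʊnkŋapwʊ/.
Under (C)V(C), the unsyllabifiable consonants are /l/, /t/, /k/ (at most one coda consonant is licensed; onsets are limited to one consonant).
Inserting the epenthetic vowel yields /l/ → /lə/, /t/ → /tə/, /k/ → /kə/.

lətəŋʊnkəŋapwʊ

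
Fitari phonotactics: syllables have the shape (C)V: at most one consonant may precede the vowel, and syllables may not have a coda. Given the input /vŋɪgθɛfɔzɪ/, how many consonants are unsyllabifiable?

Syllabifying with onset maximization leaves /v/, /g/ stranded (no codas are permitted; onsets are limited to one consonant).

2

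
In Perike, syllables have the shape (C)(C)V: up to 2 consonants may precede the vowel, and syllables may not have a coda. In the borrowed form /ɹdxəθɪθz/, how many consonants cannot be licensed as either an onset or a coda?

Under (C)(C)V, the unsyllabifiable consonants are /ɹ/, /θ/, /z/ (no codas are permitted; onsets may contain at most 2 consonants).

3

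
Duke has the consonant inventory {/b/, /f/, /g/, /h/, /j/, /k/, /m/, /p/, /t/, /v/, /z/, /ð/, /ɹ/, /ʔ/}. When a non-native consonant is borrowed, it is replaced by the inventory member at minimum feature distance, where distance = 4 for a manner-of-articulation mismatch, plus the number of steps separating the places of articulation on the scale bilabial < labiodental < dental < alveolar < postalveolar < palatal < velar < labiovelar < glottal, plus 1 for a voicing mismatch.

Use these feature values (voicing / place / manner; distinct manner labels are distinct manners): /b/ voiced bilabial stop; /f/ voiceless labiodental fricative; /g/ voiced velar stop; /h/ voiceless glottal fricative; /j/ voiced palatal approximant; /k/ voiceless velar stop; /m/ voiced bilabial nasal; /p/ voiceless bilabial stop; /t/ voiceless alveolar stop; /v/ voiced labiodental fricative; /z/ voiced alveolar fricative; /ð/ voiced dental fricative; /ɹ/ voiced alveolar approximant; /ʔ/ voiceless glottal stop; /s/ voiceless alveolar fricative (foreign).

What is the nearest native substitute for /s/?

z

/z/ is closest: same manner (fricative), place distance 0 (alveolar→alveolar), voicing differs (+1); total 1. Next closest is /f/ at distance 2.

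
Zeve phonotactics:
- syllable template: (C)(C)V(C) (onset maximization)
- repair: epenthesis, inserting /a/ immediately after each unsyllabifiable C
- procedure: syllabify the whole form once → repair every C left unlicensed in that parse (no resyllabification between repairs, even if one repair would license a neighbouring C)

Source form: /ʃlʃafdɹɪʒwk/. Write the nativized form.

ʃalʃafdɹɪʒwaka

Under (C)(C)V(C), the unsyllabifiable consonants are /ʃ/, /w/, /k/ (at most one coda consonant is licensed; onsets may contain at most 2 consonants).
Epenthesis after each stranded consonant: /ʃ/ → /ʃa/, /w/ → /wa/, /k/ → /ka/.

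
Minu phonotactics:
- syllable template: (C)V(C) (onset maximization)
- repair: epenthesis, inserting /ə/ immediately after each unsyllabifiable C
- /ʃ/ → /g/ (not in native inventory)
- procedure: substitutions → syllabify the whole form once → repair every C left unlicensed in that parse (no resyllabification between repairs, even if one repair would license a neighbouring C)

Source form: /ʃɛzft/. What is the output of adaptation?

Substitution: /ʃ/ → /g/, giving /gɛzft/.
Under (C)V(C), the unsyllabifiable consonants are /f/, /t/ (at most one coda consonant is licensed; onsets are limited to one consonant).
Epenthesis after each stranded consonant: /f/ → /fə/, /t/ → /tə/.

gɛzfətə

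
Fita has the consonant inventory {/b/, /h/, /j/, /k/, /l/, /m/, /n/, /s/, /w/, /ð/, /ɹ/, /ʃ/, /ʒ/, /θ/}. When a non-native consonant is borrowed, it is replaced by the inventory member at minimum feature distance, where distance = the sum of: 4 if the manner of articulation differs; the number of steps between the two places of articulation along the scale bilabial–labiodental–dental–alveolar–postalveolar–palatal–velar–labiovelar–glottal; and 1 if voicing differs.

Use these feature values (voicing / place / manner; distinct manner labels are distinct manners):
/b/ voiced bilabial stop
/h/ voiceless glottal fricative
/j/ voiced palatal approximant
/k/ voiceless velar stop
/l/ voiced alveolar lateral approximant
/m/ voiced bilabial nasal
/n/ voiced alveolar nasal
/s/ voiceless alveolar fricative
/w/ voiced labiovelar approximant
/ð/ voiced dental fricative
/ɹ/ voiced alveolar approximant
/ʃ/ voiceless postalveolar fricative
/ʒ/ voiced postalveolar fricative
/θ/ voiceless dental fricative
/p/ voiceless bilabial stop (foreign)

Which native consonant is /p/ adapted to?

b

/b/ is closest: same manner (stop), place distance 0 (bilabial→bilabial), voicing differs (+1); total 1. Next closest is /m/ at distance 5.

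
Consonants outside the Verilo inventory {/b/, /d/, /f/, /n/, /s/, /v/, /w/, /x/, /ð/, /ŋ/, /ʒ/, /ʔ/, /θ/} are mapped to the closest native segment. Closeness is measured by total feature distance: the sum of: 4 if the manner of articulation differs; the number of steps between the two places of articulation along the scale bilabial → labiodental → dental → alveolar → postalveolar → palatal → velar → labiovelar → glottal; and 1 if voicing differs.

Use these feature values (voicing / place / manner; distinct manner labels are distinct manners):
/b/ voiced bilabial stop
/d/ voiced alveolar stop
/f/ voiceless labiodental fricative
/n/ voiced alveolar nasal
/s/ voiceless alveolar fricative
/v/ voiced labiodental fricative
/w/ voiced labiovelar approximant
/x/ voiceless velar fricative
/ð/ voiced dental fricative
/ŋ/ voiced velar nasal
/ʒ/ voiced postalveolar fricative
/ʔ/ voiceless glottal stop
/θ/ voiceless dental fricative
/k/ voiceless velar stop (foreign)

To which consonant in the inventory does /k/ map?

ʔ

/ʔ/ is closest: same manner (stop), place distance 2 (velar→glottal), same voicing; total 2. Next closest is /d/ at distance 4.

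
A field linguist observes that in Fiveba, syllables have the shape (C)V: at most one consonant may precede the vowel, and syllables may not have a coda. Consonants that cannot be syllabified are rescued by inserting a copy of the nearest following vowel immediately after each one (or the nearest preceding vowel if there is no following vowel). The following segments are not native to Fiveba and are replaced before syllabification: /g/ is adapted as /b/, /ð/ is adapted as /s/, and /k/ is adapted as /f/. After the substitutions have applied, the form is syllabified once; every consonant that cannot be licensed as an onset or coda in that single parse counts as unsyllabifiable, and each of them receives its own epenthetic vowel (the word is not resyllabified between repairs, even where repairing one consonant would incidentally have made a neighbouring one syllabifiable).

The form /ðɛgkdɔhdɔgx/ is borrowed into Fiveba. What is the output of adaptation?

sɛbɔfɔdɔhɔdɔbɔxɔ

Substitution: /ð/ → /s/, /g/ → /b/, /k/ → /f/, giving /sɛbfdɔhdɔbx/.
Syllabifying with onset maximization leaves /b/, /f/, /h/, /b/, /x/ stranded (no codas are permitted; onsets are limited to one consonant).
Epenthesis after each stranded consonant: /b/ → /bɔ/, /f/ → /fɔ/, /h/ → /hɔ/, /b/ → /bɔ/, /x/ → /xɔ/.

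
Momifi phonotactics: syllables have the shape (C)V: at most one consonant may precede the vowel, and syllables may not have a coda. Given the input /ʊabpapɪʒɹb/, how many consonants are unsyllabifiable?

Under (C)V, the unsyllabifiable consonants are /b/, /ʒ/, /ɹ/, /b/ (no codas are permitted; onsets are limited to one consonant).

4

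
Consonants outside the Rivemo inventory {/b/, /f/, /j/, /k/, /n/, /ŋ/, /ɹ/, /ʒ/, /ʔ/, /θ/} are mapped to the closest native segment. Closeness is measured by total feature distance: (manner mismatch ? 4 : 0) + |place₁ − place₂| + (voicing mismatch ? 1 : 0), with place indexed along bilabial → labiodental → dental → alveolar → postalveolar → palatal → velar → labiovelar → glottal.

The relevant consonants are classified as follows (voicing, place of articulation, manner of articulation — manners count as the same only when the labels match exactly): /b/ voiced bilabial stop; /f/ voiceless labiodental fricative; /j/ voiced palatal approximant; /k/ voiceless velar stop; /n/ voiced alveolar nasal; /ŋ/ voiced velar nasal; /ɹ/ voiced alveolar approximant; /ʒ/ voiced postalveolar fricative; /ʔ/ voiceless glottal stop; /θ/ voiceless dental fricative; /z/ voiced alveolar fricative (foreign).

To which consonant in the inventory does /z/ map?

/ʒ/ is closest: same manner (fricative), place distance 1 (alveolar→postalveolar), same voicing; total 1. Next closest is /θ/ at distance 2.

ʒ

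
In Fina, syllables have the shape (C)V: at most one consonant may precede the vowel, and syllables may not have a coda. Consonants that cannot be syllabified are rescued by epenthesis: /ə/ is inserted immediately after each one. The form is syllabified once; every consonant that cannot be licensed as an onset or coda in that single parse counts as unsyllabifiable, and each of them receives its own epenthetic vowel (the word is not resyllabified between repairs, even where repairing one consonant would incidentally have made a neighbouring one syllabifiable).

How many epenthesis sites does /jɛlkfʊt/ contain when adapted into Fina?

The unsyllabifiable consonants are /l/, /k/, /t/; each receives one epenthetic vowel.

3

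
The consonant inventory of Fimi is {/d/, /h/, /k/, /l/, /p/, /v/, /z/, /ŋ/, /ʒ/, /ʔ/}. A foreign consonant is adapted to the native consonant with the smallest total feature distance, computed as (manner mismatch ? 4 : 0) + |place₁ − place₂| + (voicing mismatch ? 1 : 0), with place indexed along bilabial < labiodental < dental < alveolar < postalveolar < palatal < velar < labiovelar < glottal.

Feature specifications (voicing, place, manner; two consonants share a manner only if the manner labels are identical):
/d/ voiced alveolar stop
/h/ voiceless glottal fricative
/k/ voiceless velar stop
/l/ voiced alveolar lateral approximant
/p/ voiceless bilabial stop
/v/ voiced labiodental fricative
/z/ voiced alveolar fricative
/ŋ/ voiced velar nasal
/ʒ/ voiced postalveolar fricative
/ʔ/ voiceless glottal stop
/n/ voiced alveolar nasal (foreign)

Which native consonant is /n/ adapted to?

/ŋ/ is closest: same manner (nasal), place distance 3 (alveolar→velar), same voicing; total 3. Next closest is /d/ at distance 4.

ŋ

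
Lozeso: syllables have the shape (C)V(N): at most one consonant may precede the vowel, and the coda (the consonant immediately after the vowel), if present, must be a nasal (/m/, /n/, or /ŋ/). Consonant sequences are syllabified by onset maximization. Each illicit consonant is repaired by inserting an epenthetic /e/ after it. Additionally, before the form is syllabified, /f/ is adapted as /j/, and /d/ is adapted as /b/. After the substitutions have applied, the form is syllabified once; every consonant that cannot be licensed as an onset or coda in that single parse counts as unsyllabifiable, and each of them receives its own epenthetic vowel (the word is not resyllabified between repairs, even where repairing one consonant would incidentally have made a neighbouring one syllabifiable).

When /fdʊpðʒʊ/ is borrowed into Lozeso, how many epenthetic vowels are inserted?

After substitution the input is /jbʊpðʒʊ/.
The unsyllabifiable consonants are /j/, /p/, /ð/; each receives one epenthetic vowel.

3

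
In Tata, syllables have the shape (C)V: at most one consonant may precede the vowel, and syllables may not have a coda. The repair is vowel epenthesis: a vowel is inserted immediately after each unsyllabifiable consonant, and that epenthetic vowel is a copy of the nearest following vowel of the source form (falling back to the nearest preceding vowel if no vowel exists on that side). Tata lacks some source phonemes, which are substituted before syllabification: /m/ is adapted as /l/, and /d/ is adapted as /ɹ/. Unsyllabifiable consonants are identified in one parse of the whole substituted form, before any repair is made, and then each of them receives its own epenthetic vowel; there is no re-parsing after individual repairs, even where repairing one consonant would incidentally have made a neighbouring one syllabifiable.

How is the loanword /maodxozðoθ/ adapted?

Substitution: /m/ → /l/, /d/ → /ɹ/, giving /laoɹxozðoθ/.
The consonants /ɹ/, /z/, /θ/ cannot be parsed into a legal (C)V syllable (no codas are permitted; onsets are limited to one consonant).
Each unlicensed consonant becomes the onset of a new syllable: /ɹ/ → /ɹo/, /z/ → /zo/, /θ/ → /θo/.

laoɹoxozoðoθo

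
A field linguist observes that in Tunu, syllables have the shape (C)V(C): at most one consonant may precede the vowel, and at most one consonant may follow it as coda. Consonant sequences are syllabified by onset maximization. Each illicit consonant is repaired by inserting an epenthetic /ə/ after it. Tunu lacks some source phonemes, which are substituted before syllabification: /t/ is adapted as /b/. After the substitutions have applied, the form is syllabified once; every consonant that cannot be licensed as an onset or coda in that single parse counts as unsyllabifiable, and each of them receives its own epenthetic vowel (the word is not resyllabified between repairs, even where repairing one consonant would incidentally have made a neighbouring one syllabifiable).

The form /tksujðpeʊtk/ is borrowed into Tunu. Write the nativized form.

bəkəsujðəpeʊbkə

Substitution: /t/ → /b/, giving /bksujðpeʊbk/.
The consonants /b/, /k/, /ð/, /k/ cannot be parsed into a legal (C)V(C) syllable (at most one coda consonant is licensed; onsets are limited to one consonant).
Each unlicensed consonant becomes the onset of a new syllable: /b/ → /bə/, /k/ → /kə/, /ð/ → /ðə/, /k/ → /kə/.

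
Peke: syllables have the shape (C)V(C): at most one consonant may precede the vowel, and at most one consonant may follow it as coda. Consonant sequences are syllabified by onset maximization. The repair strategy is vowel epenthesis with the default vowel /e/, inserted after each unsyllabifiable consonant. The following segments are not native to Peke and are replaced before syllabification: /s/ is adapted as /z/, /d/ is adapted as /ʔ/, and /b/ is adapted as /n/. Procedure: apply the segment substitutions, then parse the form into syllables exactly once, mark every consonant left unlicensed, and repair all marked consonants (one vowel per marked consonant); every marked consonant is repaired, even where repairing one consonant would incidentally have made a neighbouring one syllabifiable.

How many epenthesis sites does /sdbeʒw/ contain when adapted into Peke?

After substitution the input is /zʔneʒw/.
The unsyllabifiable consonants are /z/, /ʔ/, /w/; each receives one epenthetic vowel.

3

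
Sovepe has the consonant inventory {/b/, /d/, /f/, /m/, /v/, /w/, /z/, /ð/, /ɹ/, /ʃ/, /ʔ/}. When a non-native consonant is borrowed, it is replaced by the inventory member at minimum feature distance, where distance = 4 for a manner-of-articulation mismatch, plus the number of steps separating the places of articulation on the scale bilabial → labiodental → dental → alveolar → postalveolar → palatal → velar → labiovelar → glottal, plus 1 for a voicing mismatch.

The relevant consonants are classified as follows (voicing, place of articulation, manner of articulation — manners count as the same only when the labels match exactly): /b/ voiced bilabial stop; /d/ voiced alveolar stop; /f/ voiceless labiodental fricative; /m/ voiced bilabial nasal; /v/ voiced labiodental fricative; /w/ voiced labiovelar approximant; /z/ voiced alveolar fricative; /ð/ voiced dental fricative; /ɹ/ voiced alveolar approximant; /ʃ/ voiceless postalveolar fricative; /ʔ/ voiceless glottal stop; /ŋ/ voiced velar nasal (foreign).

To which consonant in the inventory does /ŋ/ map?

w

/w/ is closest: manner differs (nasal→approximant, +4), place distance 1 (velar→labiovelar), same voicing; total 5. Next closest is /m/ at distance 6.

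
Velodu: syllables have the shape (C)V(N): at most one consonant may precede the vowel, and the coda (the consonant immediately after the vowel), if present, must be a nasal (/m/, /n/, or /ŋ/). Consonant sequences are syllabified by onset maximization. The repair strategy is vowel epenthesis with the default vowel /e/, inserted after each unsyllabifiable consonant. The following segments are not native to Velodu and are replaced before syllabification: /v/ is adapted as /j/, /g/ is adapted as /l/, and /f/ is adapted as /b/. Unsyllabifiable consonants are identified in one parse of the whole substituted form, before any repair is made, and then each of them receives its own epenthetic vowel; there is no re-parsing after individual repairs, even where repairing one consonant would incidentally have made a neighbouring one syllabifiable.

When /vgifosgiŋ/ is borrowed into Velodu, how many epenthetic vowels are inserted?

After substitution the input is /jlibosliŋ/.
The unsyllabifiable consonants are /j/, /s/; each receives one epenthetic vowel.

2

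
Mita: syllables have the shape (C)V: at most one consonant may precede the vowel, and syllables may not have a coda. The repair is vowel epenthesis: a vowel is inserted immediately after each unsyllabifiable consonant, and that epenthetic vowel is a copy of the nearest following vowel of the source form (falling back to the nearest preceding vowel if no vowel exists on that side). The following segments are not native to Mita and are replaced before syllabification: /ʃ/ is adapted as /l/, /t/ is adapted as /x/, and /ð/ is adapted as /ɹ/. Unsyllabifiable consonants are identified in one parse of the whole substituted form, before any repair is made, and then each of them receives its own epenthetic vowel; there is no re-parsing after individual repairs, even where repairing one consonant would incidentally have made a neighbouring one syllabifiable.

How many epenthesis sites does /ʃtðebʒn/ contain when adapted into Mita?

After substitution the input is /lxɹebʒn/.
The unsyllabifiable consonants are /l/, /x/, /b/, /ʒ/, /n/; each receives one epenthetic vowel.

5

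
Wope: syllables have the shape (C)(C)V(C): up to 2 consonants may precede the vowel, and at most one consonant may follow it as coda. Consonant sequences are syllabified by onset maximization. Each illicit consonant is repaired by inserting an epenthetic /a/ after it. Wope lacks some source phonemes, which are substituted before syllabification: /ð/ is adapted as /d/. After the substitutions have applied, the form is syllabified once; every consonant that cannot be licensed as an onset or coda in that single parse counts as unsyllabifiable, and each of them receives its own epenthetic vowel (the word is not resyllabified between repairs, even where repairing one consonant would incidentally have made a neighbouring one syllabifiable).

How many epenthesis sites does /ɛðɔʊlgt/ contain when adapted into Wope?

After substitution the input is /ɛdɔʊlgt/.
The unsyllabifiable consonants are /g/, /t/; each receives one epenthetic vowel.

2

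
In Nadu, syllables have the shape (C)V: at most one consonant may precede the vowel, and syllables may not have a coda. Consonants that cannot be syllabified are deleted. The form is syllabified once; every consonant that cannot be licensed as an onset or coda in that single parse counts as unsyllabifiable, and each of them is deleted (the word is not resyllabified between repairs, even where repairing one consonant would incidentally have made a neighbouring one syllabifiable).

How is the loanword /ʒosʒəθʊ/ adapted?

ʒoʒəθʊ

The consonants /s/ cannot be parsed into a legal (C)V syllable (no codas are permitted; onsets are limited to one consonant).
Deletion applies to /s/.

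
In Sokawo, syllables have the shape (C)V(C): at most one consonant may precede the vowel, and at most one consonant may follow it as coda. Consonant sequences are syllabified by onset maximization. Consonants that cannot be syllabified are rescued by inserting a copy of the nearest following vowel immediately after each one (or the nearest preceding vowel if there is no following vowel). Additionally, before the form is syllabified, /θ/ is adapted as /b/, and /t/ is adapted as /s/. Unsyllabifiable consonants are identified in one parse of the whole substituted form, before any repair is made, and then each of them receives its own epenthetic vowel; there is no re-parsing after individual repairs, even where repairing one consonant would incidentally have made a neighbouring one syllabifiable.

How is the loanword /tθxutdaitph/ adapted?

Substitution: /t/ → /s/, /θ/ → /b/, giving /sbxusdaisph/.
Syllabifying with onset maximization leaves /s/, /b/, /p/, /h/ stranded (at most one coda consonant is licensed; onsets are limited to one consonant).
Epenthesis after each stranded consonant: /s/ → /su/, /b/ → /bu/, /p/ → /pi/, /h/ → /hi/.

subuxusdaispihi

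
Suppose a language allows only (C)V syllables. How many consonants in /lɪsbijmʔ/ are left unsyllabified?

Under (C)V, the unsyllabifiable consonants are /s/, /j/, /m/, /ʔ/ (no codas are permitted; onsets are limited to one consonant).

4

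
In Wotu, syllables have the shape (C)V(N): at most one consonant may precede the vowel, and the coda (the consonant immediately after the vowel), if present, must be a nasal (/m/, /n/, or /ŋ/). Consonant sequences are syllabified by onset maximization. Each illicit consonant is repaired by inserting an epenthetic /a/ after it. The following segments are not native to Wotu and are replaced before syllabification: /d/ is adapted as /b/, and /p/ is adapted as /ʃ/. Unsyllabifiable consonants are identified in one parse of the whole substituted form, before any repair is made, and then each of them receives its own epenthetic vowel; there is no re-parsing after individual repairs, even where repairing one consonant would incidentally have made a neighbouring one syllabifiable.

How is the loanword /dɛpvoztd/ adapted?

Substitution: /d/ → /b/, /p/ → /ʃ/, giving /bɛʃvoztb/.
Under (C)V(N), the unsyllabifiable consonants are /ʃ/, /z/, /t/, /b/ (only a nasal (/m/, /n/, or /ŋ/) is licensed in coda position; onsets are limited to one consonant).
Epenthesis after each stranded consonant: /ʃ/ → /ʃa/, /z/ → /za/, /t/ → /ta/, /b/ → /ba/.

bɛʃavozataba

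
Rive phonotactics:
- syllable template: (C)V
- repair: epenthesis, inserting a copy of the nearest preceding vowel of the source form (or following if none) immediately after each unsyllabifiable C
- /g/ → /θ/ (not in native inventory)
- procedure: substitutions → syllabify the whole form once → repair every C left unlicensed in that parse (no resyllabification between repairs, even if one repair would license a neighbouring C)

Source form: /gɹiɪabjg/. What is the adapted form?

Substitution: /g/ → /θ/, giving /θɹiɪabjθ/.
Under (C)V, the unsyllabifiable consonants are /θ/, /b/, /j/, /θ/ (no codas are permitted; onsets are limited to one consonant).
Each unlicensed consonant becomes the onset of a new syllable: /θ/ → /θi/, /b/ → /ba/, /j/ → /ja/, /θ/ → /θa/.

θiɹiɪabajaθa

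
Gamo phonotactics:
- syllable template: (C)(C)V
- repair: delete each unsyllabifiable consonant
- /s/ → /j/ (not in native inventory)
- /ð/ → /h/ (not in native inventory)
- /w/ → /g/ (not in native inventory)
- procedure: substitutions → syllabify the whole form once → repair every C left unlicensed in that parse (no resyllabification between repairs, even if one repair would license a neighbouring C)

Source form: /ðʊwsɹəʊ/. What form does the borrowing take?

hʊjɹəʊ

Substitution: /ð/ → /h/, /w/ → /g/, /s/ → /j/, giving /hʊgjɹəʊ/.
Syllabifying with onset maximization leaves /g/ stranded (no codas are permitted; onsets may contain at most 2 consonants).
Deletion applies to /g/.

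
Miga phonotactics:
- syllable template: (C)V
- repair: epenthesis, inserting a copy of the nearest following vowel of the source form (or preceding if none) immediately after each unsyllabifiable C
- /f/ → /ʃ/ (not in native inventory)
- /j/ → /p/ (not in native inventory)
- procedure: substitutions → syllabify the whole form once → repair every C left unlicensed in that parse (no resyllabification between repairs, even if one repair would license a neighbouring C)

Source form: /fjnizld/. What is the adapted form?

ʃipinizilidi

Substitution: /f/ → /ʃ/, /j/ → /p/, giving /ʃpnizld/.
The consonants /ʃ/, /p/, /z/, /l/, /d/ cannot be parsed into a legal (C)V syllable (no codas are permitted; onsets are limited to one consonant).
Each unlicensed consonant becomes the onset of a new syllable: /ʃ/ → /ʃi/, /p/ → /pi/, /z/ → /zi/, /l/ → /li/, /d/ → /di/.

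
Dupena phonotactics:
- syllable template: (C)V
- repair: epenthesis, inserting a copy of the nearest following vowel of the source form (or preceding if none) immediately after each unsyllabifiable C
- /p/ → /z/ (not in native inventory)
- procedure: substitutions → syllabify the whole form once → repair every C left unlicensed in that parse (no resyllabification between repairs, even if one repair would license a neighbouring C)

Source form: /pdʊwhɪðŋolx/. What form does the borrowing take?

zʊdʊwɪhɪðoŋoloxo

Substitution: /p/ → /z/, giving /zdʊwhɪðŋolx/.
The consonants /z/, /w/, /ð/, /l/, /x/ cannot be parsed into a legal (C)V syllable (no codas are permitted; onsets are limited to one consonant).
Each unlicensed consonant becomes the onset of a new syllable: /z/ → /zʊ/, /w/ → /wɪ/, /ð/ → /ðo/, /l/ → /lo/, /x/ → /xo/.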